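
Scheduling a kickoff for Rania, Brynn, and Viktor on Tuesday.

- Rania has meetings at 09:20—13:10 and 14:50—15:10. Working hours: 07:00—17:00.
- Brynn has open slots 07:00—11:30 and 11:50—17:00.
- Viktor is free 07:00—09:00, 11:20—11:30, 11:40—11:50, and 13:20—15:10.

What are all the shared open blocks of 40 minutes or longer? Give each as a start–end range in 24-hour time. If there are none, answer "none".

Rania free within 07:00–17:00: 07:00–09:20, 13:10–14:50, 15:10–17:00.
Rania ∩ Brynn: 07:00–09:20, 13:10–14:50, 15:10–17:00.
Rania ∩ Brynn ∩ Viktor: 07:00–09:00, 13:20–14:50.
Windows ≥ 40 min: 07:00–09:00, 13:20–14:50.

07:00–09:00, 13:20–14:50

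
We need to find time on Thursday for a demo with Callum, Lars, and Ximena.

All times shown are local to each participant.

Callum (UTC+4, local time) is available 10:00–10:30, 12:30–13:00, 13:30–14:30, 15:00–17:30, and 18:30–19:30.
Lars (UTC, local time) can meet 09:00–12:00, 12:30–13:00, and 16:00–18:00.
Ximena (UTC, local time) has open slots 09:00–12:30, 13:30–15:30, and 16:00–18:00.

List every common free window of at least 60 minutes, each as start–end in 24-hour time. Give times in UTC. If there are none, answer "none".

09:30–10:30, 11:00–12:00

Callum → UTC: 06:00–06:30, 08:30–09:00, 09:30–10:30, 11:00–13:30, 14:30–15:30.
Lars → UTC: 09:00–12:00, 12:30–13:00, 16:00–18:00.
Ximena → UTC: 09:00–12:30, 13:30–15:30, 16:00–18:00.
Callum ∩ Lars: 09:30–10:30, 11:00–12:00, 12:30–13:00.
Callum ∩ Lars ∩ Ximena: 09:30–10:30, 11:00–12:00.
Windows ≥ 60 min: 09:30–10:30, 11:00–12:00.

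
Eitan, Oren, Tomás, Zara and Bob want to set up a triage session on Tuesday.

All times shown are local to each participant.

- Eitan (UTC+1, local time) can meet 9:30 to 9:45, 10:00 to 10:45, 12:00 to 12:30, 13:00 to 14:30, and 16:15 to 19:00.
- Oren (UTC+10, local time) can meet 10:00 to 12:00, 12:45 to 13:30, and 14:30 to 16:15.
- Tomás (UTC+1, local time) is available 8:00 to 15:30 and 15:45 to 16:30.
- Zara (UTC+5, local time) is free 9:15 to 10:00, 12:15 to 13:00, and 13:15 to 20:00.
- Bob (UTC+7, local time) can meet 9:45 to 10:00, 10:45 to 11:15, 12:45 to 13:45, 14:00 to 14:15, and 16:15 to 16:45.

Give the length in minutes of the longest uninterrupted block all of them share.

0 minutes

Eitan → UTC: 08:30–08:45, 09:00–09:45, 11:00–11:30, 12:00–13:30, 15:15–18:00.
Oren → UTC: 00:00–02:00, 02:45–03:30, 04:30–06:15.
Tomás → UTC: 07:00–14:30, 14:45–15:30.
Zara → UTC: 04:15–05:00, 07:15–08:00, 08:15–15:00.
Bob → UTC: 02:45–03:00, 03:45–04:15, 05:45–06:45, 07:00–07:15, 09:15–09:45.
Eitan ∩ Oren: (none).
Eitan ∩ Oren ∩ Tomás: (none).
Eitan ∩ Oren ∩ Tomás ∩ Zara: (none).
Eitan ∩ Oren ∩ Tomás ∩ Zara ∩ Bob: (none).
No common window.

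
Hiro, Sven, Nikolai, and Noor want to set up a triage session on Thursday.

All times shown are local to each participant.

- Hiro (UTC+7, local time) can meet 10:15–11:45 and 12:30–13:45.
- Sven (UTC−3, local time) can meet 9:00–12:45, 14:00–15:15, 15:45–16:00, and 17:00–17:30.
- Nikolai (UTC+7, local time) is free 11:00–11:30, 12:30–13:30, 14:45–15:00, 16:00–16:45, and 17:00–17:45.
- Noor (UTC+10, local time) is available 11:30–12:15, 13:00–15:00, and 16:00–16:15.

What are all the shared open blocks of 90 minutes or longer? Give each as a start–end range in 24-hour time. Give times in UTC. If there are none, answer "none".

none

Hiro → UTC: 03:15–04:45, 05:30–06:45.
Sven → UTC: 12:00–15:45, 17:00–18:15, 18:45–19:00, 20:00–20:30.
Nikolai → UTC: 04:00–04:30, 05:30–06:30, 07:45–08:00, 09:00–09:45, 10:00–10:45.
Noor → UTC: 01:30–02:15, 03:00–05:00, 06:00–06:15.
Hiro ∩ Sven: (none).
Hiro ∩ Sven ∩ Nikolai: (none).
Hiro ∩ Sven ∩ Nikolai ∩ Noor: (none).
Windows ≥ 90 min: (none).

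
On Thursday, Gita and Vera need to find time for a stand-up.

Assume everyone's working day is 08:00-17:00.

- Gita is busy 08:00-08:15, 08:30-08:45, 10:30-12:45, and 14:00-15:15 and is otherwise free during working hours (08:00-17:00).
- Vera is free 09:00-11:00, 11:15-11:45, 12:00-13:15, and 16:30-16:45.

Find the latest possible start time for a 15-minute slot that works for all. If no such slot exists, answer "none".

16:30

Gita free within 08:00–17:00: 08:15–08:30, 08:45–10:30, 12:45–14:00, 15:15–17:00.
Gita ∩ Vera: 09:00–10:30, 12:45–13:15, 16:30–16:45.
Windows ≥ 15 min: 09:00–10:30, 12:45–13:15, 16:30–16:45.
Latest start in the last window 16:30–16:45 is 16:45 − 15 min = 16:30.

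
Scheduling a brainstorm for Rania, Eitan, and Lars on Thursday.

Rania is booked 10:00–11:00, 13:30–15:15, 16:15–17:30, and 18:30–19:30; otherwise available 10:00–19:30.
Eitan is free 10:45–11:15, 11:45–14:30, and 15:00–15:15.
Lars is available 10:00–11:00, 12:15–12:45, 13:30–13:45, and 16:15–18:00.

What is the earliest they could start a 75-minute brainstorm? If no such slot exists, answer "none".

Rania free within 10:00–19:30: 11:00–13:30, 15:15–16:15, 17:30–18:30.
Rania ∩ Eitan: 11:00–11:15, 11:45–13:30.
Rania ∩ Eitan ∩ Lars: 12:15–12:45.
Windows ≥ 75 min: (none).

none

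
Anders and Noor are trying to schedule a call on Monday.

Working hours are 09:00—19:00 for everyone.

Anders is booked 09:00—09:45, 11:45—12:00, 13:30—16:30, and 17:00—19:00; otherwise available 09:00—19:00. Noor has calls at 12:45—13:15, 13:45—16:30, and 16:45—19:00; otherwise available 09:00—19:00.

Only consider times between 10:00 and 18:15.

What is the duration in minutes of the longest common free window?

Anders free within 09:00–19:00: 09:45–11:45, 12:00–13:30, 16:30–17:00.
Noor free within 09:00–19:00: 09:00–12:45, 13:15–13:45, 16:30–16:45.
Anders ∩ Noor: 09:45–11:45, 12:00–12:45, 13:15–13:30, 16:30–16:45.
Restricted to 10:00–18:15: 10:00–11:45, 12:00–12:45, 13:15–13:30, 16:30–16:45.
Common window lengths: 105, 45, 15, 15 min; longest is 105.

105 minutes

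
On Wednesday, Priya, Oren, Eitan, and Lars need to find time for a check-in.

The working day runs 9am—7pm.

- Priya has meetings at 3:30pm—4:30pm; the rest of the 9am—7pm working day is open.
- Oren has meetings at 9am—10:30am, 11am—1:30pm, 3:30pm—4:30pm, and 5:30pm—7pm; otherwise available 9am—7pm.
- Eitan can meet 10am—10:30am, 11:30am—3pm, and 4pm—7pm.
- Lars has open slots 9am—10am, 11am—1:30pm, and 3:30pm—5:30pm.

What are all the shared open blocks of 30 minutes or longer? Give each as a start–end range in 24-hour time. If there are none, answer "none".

Priya free within 09:00–19:00: 09:00–15:30, 16:30–19:00.
Oren free within 09:00–19:00: 10:30–11:00, 13:30–15:30, 16:30–17:30.
Priya ∩ Oren: 10:30–11:00, 13:30–15:30, 16:30–17:30.
Priya ∩ Oren ∩ Eitan: 13:30–15:00, 16:30–17:30.
Priya ∩ Oren ∩ Eitan ∩ Lars: 16:30–17:30.
Windows ≥ 30 min: 16:30–17:30.

16:30–17:30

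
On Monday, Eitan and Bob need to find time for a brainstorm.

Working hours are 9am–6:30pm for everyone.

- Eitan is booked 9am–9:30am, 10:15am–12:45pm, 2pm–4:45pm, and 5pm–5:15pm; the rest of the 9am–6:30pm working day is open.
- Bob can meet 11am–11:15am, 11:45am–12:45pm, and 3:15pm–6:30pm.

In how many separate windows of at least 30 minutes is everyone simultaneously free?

Eitan free within 09:00–18:30: 09:30–10:15, 12:45–14:00, 16:45–17:00, 17:15–18:30.
Eitan ∩ Bob: 16:45–17:00, 17:15–18:30.
Windows ≥ 30 min: 17:15–18:30.
That's 1 window.

1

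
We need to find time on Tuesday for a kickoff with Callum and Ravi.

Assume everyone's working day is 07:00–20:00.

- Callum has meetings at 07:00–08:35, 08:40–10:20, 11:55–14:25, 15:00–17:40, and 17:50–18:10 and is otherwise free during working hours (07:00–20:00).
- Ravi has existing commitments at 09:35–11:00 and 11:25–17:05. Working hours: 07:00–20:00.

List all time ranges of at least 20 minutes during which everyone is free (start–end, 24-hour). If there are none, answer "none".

11:00–11:25, 18:10–20:00

Callum free within 07:00–20:00: 08:35–08:40, 10:20–11:55, 14:25–15:00, 17:40–17:50, 18:10–20:00.
Ravi free within 07:00–20:00: 07:00–09:35, 11:00–11:25, 17:05–20:00.
Callum ∩ Ravi: 08:35–08:40, 11:00–11:25, 17:40–17:50, 18:10–20:00.
Windows ≥ 20 min: 11:00–11:25, 18:10–20:00.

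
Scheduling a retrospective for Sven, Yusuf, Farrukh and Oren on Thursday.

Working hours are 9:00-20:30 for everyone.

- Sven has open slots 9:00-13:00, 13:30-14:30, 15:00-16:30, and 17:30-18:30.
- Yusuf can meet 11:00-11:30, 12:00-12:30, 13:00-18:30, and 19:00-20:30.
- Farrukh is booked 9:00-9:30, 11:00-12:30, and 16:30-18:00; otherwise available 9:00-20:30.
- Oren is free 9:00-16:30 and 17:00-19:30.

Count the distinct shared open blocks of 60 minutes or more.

Farrukh free within 09:00–20:30: 09:30–11:00, 12:30–16:30, 18:00–20:30.
Sven ∩ Yusuf: 11:00–11:30, 12:00–12:30, 13:30–14:30, 15:00–16:30, 17:30–18:30.
Sven ∩ Yusuf ∩ Farrukh: 13:30–14:30, 15:00–16:30, 18:00–18:30.
Sven ∩ Yusuf ∩ Farrukh ∩ Oren: 13:30–14:30, 15:00–16:30, 18:00–18:30.
Windows ≥ 60 min: 13:30–14:30, 15:00–16:30.
That's 2 windows.

2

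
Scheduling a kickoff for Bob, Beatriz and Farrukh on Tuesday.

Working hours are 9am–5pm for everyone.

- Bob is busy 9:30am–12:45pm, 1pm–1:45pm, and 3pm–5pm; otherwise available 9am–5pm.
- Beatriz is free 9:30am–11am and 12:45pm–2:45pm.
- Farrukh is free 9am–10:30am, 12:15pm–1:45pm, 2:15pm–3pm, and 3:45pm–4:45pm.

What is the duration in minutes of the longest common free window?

30 minutes

Bob free within 09:00–17:00: 09:00–09:30, 12:45–13:00, 13:45–15:00.
Bob ∩ Beatriz: 12:45–13:00, 13:45–14:45.
Bob ∩ Beatriz ∩ Farrukh: 12:45–13:00, 14:15–14:45.
Common window lengths: 15, 30 min; longest is 30.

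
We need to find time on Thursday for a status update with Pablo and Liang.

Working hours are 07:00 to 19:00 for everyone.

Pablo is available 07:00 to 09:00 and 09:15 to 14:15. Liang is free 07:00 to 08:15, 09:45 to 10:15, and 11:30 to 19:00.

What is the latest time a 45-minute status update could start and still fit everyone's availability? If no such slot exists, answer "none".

Pablo ∩ Liang: 07:00–08:15, 09:45–10:15, 11:30–14:15.
Windows ≥ 45 min: 07:00–08:15, 11:30–14:15.
Latest start in the last window 11:30–14:15 is 14:15 − 45 min = 13:30.

13:30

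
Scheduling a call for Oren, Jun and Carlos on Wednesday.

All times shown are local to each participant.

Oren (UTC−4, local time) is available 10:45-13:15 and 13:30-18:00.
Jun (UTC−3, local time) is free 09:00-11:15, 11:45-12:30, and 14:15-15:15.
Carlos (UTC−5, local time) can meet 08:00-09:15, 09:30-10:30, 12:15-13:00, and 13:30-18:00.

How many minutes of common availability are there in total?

75 minutes

Oren → UTC: 14:45–17:15, 17:30–22:00.
Jun → UTC: 12:00–14:15, 14:45–15:30, 17:15–18:15.
Carlos → UTC: 13:00–14:15, 14:30–15:30, 17:15–18:00, 18:30–23:00.
Oren ∩ Jun: 14:45–15:30, 17:30–18:15.
Oren ∩ Jun ∩ Carlos: 14:45–15:30, 17:30–18:00.
Total common minutes: 45 + 30 = 75.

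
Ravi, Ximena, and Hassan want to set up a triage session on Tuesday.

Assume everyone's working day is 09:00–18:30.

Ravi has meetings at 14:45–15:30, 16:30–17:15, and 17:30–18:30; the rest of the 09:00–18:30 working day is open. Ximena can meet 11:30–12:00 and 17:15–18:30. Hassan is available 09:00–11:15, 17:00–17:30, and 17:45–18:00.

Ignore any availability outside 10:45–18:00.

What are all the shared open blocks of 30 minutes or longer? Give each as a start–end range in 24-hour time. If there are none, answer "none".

none

Ravi free within 09:00–18:30: 09:00–14:45, 15:30–16:30, 17:15–17:30.
Ravi ∩ Ximena: 11:30–12:00, 17:15–17:30.
Ravi ∩ Ximena ∩ Hassan: 17:15–17:30.
Restricted to 10:45–18:00: 17:15–17:30.
Windows ≥ 30 min: (none).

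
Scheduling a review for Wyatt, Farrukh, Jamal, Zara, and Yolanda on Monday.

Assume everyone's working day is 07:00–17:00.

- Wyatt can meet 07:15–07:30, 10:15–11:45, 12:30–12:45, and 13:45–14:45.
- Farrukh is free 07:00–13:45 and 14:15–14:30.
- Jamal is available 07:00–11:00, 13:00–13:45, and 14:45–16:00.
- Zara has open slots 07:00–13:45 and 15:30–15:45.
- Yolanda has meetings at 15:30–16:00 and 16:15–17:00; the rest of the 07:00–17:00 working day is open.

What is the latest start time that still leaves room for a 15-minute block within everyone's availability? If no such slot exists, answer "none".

Yolanda free within 07:00–17:00: 07:00–15:30, 16:00–16:15.
Wyatt ∩ Farrukh: 07:15–07:30, 10:15–11:45, 12:30–12:45, 14:15–14:30.
Wyatt ∩ Farrukh ∩ Jamal: 07:15–07:30, 10:15–11:00.
Wyatt ∩ Farrukh ∩ Jamal ∩ Zara: 07:15–07:30, 10:15–11:00.
Wyatt ∩ Farrukh ∩ Jamal ∩ Zara ∩ Yolanda: 07:15–07:30, 10:15–11:00.
Windows ≥ 15 min: 07:15–07:30, 10:15–11:00.
Latest start in the last window 10:15–11:00 is 11:00 − 15 min = 10:45.

10:45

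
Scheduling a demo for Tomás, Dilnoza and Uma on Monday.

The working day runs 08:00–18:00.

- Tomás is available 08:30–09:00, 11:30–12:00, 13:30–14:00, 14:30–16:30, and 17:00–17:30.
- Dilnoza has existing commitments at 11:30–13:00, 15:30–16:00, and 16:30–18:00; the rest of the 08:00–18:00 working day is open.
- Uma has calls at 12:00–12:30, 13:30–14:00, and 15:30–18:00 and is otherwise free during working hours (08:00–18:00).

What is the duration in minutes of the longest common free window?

60 minutes

Dilnoza free within 08:00–18:00: 08:00–11:30, 13:00–15:30, 16:00–16:30.
Uma free within 08:00–18:00: 08:00–12:00, 12:30–13:30, 14:00–15:30.
Tomás ∩ Dilnoza: 08:30–09:00, 13:30–14:00, 14:30–15:30, 16:00–16:30.
Tomás ∩ Dilnoza ∩ Uma: 08:30–09:00, 14:30–15:30.
Common window lengths: 30, 60 min; longest is 60.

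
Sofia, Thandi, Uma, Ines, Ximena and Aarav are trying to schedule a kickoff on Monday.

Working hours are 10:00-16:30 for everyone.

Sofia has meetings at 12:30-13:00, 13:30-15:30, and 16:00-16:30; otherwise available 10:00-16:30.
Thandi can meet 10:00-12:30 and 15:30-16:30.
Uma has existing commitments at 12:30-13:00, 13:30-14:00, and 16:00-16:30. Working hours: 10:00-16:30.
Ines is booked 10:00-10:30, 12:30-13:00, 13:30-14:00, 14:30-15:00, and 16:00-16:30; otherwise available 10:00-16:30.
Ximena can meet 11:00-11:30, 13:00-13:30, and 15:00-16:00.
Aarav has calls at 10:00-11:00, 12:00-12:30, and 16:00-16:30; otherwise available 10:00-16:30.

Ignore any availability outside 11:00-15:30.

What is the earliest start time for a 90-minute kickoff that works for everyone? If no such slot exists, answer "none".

none

Sofia free within 10:00–16:30: 10:00–12:30, 13:00–13:30, 15:30–16:00.
Uma free within 10:00–16:30: 10:00–12:30, 13:00–13:30, 14:00–16:00.
Ines free within 10:00–16:30: 10:30–12:30, 13:00–13:30, 14:00–14:30, 15:00–16:00.
Aarav free within 10:00–16:30: 11:00–12:00, 12:30–16:00.
Sofia ∩ Thandi: 10:00–12:30, 15:30–16:00.
Sofia ∩ Thandi ∩ Uma: 10:00–12:30, 15:30–16:00.
Sofia ∩ Thandi ∩ Uma ∩ Ines: 10:30–12:30, 15:30–16:00.
Sofia ∩ Thandi ∩ Uma ∩ Ines ∩ Ximena: 11:00–11:30, 15:30–16:00.
Sofia ∩ Thandi ∩ Uma ∩ Ines ∩ Ximena ∩ Aarav: 11:00–11:30, 15:30–16:00.
Restricted to 11:00–15:30: 11:00–11:30.
Windows ≥ 90 min: (none).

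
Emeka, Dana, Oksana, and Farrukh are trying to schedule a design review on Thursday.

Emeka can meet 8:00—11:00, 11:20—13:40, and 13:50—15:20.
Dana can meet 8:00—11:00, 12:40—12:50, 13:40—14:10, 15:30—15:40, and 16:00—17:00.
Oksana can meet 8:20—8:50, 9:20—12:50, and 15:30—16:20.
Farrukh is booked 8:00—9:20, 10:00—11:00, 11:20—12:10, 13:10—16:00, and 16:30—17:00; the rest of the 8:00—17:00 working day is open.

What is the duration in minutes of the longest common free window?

Farrukh free within 08:00–17:00: 09:20–10:00, 11:00–11:20, 12:10–13:10, 16:00–16:30.
Emeka ∩ Dana: 08:00–11:00, 12:40–12:50, 13:50–14:10.
Emeka ∩ Dana ∩ Oksana: 08:20–08:50, 09:20–11:00, 12:40–12:50.
Emeka ∩ Dana ∩ Oksana ∩ Farrukh: 09:20–10:00, 12:40–12:50.
Common window lengths: 40, 10 min; longest is 40.

40 minutes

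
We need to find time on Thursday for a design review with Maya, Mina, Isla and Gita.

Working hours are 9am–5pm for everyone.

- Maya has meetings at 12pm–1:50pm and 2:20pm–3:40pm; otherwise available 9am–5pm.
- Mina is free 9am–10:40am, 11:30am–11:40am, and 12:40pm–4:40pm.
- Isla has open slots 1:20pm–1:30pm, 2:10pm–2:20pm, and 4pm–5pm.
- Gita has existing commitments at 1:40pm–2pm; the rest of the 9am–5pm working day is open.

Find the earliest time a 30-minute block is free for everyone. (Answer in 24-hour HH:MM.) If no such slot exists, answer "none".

16:00

Maya free within 09:00–17:00: 09:00–12:00, 13:50–14:20, 15:40–17:00.
Gita free within 09:00–17:00: 09:00–13:40, 14:00–17:00.
Maya ∩ Mina: 09:00–10:40, 11:30–11:40, 13:50–14:20, 15:40–16:40.
Maya ∩ Mina ∩ Isla: 14:10–14:20, 16:00–16:40.
Maya ∩ Mina ∩ Isla ∩ Gita: 14:10–14:20, 16:00–16:40.
Windows ≥ 30 min: 16:00–16:40.
Earliest such window starts at 16:00.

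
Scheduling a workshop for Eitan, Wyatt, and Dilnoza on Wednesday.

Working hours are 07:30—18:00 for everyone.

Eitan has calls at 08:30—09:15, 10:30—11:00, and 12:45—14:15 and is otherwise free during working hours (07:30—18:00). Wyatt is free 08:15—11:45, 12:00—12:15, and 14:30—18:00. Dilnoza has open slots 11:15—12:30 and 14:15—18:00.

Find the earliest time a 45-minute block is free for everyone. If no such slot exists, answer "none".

14:30

Eitan free within 07:30–18:00: 07:30–08:30, 09:15–10:30, 11:00–12:45, 14:15–18:00.
Eitan ∩ Wyatt: 08:15–08:30, 09:15–10:30, 11:00–11:45, 12:00–12:15, 14:30–18:00.
Eitan ∩ Wyatt ∩ Dilnoza: 11:15–11:45, 12:00–12:15, 14:30–18:00.
Windows ≥ 45 min: 14:30–18:00.
Earliest such window starts at 14:30.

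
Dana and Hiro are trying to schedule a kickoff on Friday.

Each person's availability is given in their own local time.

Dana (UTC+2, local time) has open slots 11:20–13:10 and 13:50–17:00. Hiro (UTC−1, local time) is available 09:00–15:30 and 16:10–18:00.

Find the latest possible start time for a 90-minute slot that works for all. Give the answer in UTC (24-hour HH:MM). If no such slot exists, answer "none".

13:30

Dana → UTC: 09:20–11:10, 11:50–15:00.
Hiro → UTC: 10:00–16:30, 17:10–19:00.
Dana ∩ Hiro: 10:00–11:10, 11:50–15:00.
Windows ≥ 90 min: 11:50–15:00.
Latest start in the last window 11:50–15:00 is 15:00 − 90 min = 13:30.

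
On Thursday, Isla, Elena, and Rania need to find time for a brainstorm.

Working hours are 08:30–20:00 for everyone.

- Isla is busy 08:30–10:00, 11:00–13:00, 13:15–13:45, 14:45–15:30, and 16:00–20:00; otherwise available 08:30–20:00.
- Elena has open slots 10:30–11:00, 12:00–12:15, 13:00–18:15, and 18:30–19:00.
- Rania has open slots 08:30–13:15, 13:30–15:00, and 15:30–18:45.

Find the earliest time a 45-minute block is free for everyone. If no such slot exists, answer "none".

Isla free within 08:30–20:00: 10:00–11:00, 13:00–13:15, 13:45–14:45, 15:30–16:00.
Isla ∩ Elena: 10:30–11:00, 13:00–13:15, 13:45–14:45, 15:30–16:00.
Isla ∩ Elena ∩ Rania: 10:30–11:00, 13:00–13:15, 13:45–14:45, 15:30–16:00.
Windows ≥ 45 min: 13:45–14:45.
Earliest such window starts at 13:45.

13:45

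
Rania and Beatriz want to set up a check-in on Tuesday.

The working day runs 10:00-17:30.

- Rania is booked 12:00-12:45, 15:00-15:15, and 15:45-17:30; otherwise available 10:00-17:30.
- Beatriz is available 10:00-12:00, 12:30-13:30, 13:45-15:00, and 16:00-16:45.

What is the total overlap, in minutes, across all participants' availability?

Rania free within 10:00–17:30: 10:00–12:00, 12:45–15:00, 15:15–15:45.
Rania ∩ Beatriz: 10:00–12:00, 12:45–13:30, 13:45–15:00.
Total common minutes: 120 + 45 + 75 = 240.

240 minutes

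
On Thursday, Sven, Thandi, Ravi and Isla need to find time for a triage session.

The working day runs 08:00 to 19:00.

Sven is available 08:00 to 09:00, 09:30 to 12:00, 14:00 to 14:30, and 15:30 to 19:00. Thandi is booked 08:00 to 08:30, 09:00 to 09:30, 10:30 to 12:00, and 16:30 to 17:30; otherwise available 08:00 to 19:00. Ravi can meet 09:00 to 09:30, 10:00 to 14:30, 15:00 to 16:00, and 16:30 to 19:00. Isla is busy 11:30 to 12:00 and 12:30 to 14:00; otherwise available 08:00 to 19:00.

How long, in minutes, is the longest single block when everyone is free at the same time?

90 minutes

Thandi free within 08:00–19:00: 08:30–09:00, 09:30–10:30, 12:00–16:30, 17:30–19:00.
Isla free within 08:00–19:00: 08:00–11:30, 12:00–12:30, 14:00–19:00.
Sven ∩ Thandi: 08:30–09:00, 09:30–10:30, 14:00–14:30, 15:30–16:30, 17:30–19:00.
Sven ∩ Thandi ∩ Ravi: 10:00–10:30, 14:00–14:30, 15:30–16:00, 17:30–19:00.
Sven ∩ Thandi ∩ Ravi ∩ Isla: 10:00–10:30, 14:00–14:30, 15:30–16:00, 17:30–19:00.
Common window lengths: 30, 30, 30, 90 min; longest is 90.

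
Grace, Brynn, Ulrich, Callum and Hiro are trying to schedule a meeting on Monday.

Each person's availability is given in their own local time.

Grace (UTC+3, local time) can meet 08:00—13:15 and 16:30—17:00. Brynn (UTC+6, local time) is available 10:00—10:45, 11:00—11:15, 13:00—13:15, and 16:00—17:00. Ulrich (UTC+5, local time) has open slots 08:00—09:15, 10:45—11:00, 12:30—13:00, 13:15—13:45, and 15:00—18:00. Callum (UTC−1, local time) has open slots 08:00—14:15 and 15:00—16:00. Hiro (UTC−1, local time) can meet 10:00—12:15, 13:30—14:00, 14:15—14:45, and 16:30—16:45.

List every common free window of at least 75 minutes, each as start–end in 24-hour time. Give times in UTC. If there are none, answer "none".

Grace → UTC: 05:00–10:15, 13:30–14:00.
Brynn → UTC: 04:00–04:45, 05:00–05:15, 07:00–07:15, 10:00–11:00.
Ulrich → UTC: 03:00–04:15, 05:45–06:00, 07:30–08:00, 08:15–08:45, 10:00–13:00.
Callum → UTC: 09:00–15:15, 16:00–17:00.
Hiro → UTC: 11:00–13:15, 14:30–15:00, 15:15–15:45, 17:30–17:45.
Grace ∩ Brynn: 05:00–05:15, 07:00–07:15, 10:00–10:15.
Grace ∩ Brynn ∩ Ulrich: 10:00–10:15.
Grace ∩ Brynn ∩ Ulrich ∩ Callum: 10:00–10:15.
Grace ∩ Brynn ∩ Ulrich ∩ Callum ∩ Hiro: (none).
Windows ≥ 75 min: (none).

none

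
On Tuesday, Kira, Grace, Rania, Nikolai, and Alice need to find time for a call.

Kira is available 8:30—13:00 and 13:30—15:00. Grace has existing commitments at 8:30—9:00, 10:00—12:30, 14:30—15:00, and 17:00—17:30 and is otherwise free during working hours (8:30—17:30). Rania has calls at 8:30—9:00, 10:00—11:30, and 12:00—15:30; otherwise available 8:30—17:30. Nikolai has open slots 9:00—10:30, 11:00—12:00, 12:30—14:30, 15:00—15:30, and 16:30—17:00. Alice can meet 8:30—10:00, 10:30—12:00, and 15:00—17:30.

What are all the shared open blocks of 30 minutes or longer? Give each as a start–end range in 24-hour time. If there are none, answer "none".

09:00–10:00

Grace free within 08:30–17:30: 09:00–10:00, 12:30–14:30, 15:00–17:00.
Rania free within 08:30–17:30: 09:00–10:00, 11:30–12:00, 15:30–17:30.
Kira ∩ Grace: 09:00–10:00, 12:30–13:00, 13:30–14:30.
Kira ∩ Grace ∩ Rania: 09:00–10:00.
Kira ∩ Grace ∩ Rania ∩ Nikolai: 09:00–10:00.
Kira ∩ Grace ∩ Rania ∩ Nikolai ∩ Alice: 09:00–10:00.
Windows ≥ 30 min: 09:00–10:00.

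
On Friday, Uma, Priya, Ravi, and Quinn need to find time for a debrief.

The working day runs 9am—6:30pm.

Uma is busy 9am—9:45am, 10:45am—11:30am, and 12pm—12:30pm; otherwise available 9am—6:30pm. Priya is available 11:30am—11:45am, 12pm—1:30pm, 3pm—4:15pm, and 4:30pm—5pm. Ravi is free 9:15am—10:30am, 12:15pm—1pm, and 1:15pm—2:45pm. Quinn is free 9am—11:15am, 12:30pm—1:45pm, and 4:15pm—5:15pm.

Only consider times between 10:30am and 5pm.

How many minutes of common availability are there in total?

Uma free within 09:00–18:30: 09:45–10:45, 11:30–12:00, 12:30–18:30.
Uma ∩ Priya: 11:30–11:45, 12:30–13:30, 15:00–16:15, 16:30–17:00.
Uma ∩ Priya ∩ Ravi: 12:30–13:00, 13:15–13:30.
Uma ∩ Priya ∩ Ravi ∩ Quinn: 12:30–13:00, 13:15–13:30.
Restricted to 10:30–17:00: 12:30–13:00, 13:15–13:30.
Total common minutes: 30 + 15 = 45.

45 minutes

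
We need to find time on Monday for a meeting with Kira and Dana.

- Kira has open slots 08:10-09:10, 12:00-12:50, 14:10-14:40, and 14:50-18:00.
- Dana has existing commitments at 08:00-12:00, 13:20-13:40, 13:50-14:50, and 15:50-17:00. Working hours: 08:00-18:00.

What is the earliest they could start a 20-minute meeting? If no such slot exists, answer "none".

Dana free within 08:00–18:00: 12:00–13:20, 13:40–13:50, 14:50–15:50, 17:00–18:00.
Kira ∩ Dana: 12:00–12:50, 14:50–15:50, 17:00–18:00.
Windows ≥ 20 min: 12:00–12:50, 14:50–15:50, 17:00–18:00.
Earliest such window starts at 12:00.

12:00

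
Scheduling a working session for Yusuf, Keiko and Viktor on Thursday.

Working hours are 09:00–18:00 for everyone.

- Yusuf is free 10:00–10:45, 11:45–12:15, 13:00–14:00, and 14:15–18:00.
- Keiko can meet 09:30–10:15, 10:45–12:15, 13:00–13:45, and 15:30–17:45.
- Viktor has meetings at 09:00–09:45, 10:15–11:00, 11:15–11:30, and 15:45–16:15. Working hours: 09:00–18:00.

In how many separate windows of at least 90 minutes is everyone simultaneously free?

1

Viktor free within 09:00–18:00: 09:45–10:15, 11:00–11:15, 11:30–15:45, 16:15–18:00.
Yusuf ∩ Keiko: 10:00–10:15, 11:45–12:15, 13:00–13:45, 15:30–17:45.
Yusuf ∩ Keiko ∩ Viktor: 10:00–10:15, 11:45–12:15, 13:00–13:45, 15:30–15:45, 16:15–17:45.
Windows ≥ 90 min: 16:15–17:45.
That's 1 window.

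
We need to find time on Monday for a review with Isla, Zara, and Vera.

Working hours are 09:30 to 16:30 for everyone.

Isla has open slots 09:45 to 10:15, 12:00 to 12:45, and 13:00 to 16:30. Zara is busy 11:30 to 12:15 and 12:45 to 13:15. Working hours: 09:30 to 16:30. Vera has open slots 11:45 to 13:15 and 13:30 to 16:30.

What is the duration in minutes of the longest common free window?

Zara free within 09:30–16:30: 09:30–11:30, 12:15–12:45, 13:15–16:30.
Isla ∩ Zara: 09:45–10:15, 12:15–12:45, 13:15–16:30.
Isla ∩ Zara ∩ Vera: 12:15–12:45, 13:30–16:30.
Common window lengths: 30, 180 min; longest is 180.

180 minutes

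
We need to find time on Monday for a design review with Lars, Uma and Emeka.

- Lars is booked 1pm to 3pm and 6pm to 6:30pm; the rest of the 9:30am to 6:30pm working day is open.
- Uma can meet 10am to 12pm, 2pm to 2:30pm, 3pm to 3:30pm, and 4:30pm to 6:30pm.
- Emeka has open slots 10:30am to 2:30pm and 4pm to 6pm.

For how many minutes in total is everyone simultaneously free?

180 minutes

Lars free within 09:30–18:30: 09:30–13:00, 15:00–18:00.
Lars ∩ Uma: 10:00–12:00, 15:00–15:30, 16:30–18:00.
Lars ∩ Uma ∩ Emeka: 10:30–12:00, 16:30–18:00.
Total common minutes: 90 + 90 = 180.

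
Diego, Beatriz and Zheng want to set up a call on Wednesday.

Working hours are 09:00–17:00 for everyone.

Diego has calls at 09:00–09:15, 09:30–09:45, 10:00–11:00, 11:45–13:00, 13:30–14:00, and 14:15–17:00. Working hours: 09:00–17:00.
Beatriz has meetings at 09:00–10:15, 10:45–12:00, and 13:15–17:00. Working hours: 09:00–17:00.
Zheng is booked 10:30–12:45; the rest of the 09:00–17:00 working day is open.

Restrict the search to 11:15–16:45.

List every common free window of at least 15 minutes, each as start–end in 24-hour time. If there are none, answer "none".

13:00–13:15

Diego free within 09:00–17:00: 09:15–09:30, 09:45–10:00, 11:00–11:45, 13:00–13:30, 14:00–14:15.
Beatriz free within 09:00–17:00: 10:15–10:45, 12:00–13:15.
Zheng free within 09:00–17:00: 09:00–10:30, 12:45–17:00.
Diego ∩ Beatriz: 13:00–13:15.
Diego ∩ Beatriz ∩ Zheng: 13:00–13:15.
Restricted to 11:15–16:45: 13:00–13:15.
Windows ≥ 15 min: 13:00–13:15.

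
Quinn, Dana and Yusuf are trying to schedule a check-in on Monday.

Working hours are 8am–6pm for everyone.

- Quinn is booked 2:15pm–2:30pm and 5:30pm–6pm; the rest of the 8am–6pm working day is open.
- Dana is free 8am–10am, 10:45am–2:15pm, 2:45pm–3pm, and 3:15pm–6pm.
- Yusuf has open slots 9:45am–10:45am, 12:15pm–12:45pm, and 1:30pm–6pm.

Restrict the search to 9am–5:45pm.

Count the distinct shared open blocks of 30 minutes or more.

3

Quinn free within 08:00–18:00: 08:00–14:15, 14:30–17:30.
Quinn ∩ Dana: 08:00–10:00, 10:45–14:15, 14:45–15:00, 15:15–17:30.
Quinn ∩ Dana ∩ Yusuf: 09:45–10:00, 12:15–12:45, 13:30–14:15, 14:45–15:00, 15:15–17:30.
Restricted to 09:00–17:45: 09:45–10:00, 12:15–12:45, 13:30–14:15, 14:45–15:00, 15:15–17:30.
Windows ≥ 30 min: 12:15–12:45, 13:30–14:15, 15:15–17:30.
That's 3 windows.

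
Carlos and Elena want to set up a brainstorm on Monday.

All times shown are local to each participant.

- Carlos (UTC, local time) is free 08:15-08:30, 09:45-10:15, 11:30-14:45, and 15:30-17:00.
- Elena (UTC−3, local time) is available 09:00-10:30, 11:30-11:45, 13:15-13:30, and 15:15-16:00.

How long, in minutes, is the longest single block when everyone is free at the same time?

90 minutes

Carlos → UTC: 08:15–08:30, 09:45–10:15, 11:30–14:45, 15:30–17:00.
Elena → UTC: 12:00–13:30, 14:30–14:45, 16:15–16:30, 18:15–19:00.
Carlos ∩ Elena: 12:00–13:30, 14:30–14:45, 16:15–16:30.
Common window lengths: 90, 15, 15 min; longest is 90.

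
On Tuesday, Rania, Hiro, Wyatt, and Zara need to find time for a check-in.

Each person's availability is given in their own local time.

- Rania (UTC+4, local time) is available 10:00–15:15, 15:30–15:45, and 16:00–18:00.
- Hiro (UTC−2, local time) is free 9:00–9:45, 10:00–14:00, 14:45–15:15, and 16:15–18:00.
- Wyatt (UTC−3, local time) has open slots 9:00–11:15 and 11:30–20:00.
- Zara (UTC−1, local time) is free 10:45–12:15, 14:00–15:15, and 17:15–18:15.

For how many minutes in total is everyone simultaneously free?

Rania → UTC: 06:00–11:15, 11:30–11:45, 12:00–14:00.
Hiro → UTC: 11:00–11:45, 12:00–16:00, 16:45–17:15, 18:15–20:00.
Wyatt → UTC: 12:00–14:15, 14:30–23:00.
Zara → UTC: 11:45–13:15, 15:00–16:15, 18:15–19:15.
Rania ∩ Hiro: 11:00–11:15, 11:30–11:45, 12:00–14:00.
Rania ∩ Hiro ∩ Wyatt: 12:00–14:00.
Rania ∩ Hiro ∩ Wyatt ∩ Zara: 12:00–13:15.
Total common minutes: 75.

75 minutes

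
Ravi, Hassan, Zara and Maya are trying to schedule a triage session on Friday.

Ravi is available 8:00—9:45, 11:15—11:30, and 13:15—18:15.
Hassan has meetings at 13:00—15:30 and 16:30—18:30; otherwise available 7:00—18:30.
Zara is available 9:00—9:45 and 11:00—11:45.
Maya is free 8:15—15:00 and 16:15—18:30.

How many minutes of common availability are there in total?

60 minutes

Hassan free within 07:00–18:30: 07:00–13:00, 15:30–16:30.
Ravi ∩ Hassan: 08:00–09:45, 11:15–11:30, 15:30–16:30.
Ravi ∩ Hassan ∩ Zara: 09:00–09:45, 11:15–11:30.
Ravi ∩ Hassan ∩ Zara ∩ Maya: 09:00–09:45, 11:15–11:30.
Total common minutes: 45 + 15 = 60.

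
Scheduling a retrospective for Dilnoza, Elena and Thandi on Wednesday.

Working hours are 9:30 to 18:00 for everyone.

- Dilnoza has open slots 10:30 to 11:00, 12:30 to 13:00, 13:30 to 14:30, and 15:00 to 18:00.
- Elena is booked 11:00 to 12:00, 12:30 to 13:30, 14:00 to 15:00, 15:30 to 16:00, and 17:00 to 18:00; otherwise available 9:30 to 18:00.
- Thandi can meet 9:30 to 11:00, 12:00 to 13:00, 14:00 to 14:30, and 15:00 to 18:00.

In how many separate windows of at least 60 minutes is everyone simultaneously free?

1

Elena free within 09:30–18:00: 09:30–11:00, 12:00–12:30, 13:30–14:00, 15:00–15:30, 16:00–17:00.
Dilnoza ∩ Elena: 10:30–11:00, 13:30–14:00, 15:00–15:30, 16:00–17:00.
Dilnoza ∩ Elena ∩ Thandi: 10:30–11:00, 15:00–15:30, 16:00–17:00.
Windows ≥ 60 min: 16:00–17:00.
That's 1 window.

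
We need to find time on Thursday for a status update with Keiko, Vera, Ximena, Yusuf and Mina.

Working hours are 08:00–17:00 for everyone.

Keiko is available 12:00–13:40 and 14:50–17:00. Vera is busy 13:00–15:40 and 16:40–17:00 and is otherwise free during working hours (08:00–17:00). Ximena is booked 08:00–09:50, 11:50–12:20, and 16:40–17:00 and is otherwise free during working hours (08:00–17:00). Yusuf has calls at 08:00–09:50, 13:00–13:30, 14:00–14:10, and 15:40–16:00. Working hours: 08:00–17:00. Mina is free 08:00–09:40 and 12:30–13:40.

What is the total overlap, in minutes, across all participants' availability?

30 minutes

Vera free within 08:00–17:00: 08:00–13:00, 15:40–16:40.
Ximena free within 08:00–17:00: 09:50–11:50, 12:20–16:40.
Yusuf free within 08:00–17:00: 09:50–13:00, 13:30–14:00, 14:10–15:40, 16:00–17:00.
Keiko ∩ Vera: 12:00–13:00, 15:40–16:40.
Keiko ∩ Vera ∩ Ximena: 12:20–13:00, 15:40–16:40.
Keiko ∩ Vera ∩ Ximena ∩ Yusuf: 12:20–13:00, 16:00–16:40.
Keiko ∩ Vera ∩ Ximena ∩ Yusuf ∩ Mina: 12:30–13:00.
Total common minutes: 30.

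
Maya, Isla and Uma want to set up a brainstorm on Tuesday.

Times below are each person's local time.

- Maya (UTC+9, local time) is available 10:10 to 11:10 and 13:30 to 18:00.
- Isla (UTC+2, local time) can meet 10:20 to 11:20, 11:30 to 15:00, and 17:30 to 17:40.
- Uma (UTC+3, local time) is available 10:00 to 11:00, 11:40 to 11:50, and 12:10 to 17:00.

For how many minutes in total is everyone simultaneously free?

Maya → UTC: 01:10–02:10, 04:30–09:00.
Isla → UTC: 08:20–09:20, 09:30–13:00, 15:30–15:40.
Uma → UTC: 07:00–08:00, 08:40–08:50, 09:10–14:00.
Maya ∩ Isla: 08:20–09:00.
Maya ∩ Isla ∩ Uma: 08:40–08:50.
Total common minutes: 10.

10 minutes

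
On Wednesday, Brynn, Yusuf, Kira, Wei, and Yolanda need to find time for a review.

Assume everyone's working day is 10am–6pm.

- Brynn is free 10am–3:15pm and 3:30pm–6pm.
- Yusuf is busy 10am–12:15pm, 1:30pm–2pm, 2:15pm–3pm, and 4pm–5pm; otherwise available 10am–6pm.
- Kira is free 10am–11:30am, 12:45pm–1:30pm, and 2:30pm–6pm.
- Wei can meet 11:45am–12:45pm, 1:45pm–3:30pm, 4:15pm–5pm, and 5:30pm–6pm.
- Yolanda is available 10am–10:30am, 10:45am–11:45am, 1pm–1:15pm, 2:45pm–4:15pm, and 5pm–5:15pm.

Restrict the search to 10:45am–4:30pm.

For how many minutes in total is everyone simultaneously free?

15 minutes

Yusuf free within 10:00–18:00: 12:15–13:30, 14:00–14:15, 15:00–16:00, 17:00–18:00.
Brynn ∩ Yusuf: 12:15–13:30, 14:00–14:15, 15:00–15:15, 15:30–16:00, 17:00–18:00.
Brynn ∩ Yusuf ∩ Kira: 12:45–13:30, 15:00–15:15, 15:30–16:00, 17:00–18:00.
Brynn ∩ Yusuf ∩ Kira ∩ Wei: 15:00–15:15, 17:30–18:00.
Brynn ∩ Yusuf ∩ Kira ∩ Wei ∩ Yolanda: 15:00–15:15.
Restricted to 10:45–16:30: 15:00–15:15.
Total common minutes: 15.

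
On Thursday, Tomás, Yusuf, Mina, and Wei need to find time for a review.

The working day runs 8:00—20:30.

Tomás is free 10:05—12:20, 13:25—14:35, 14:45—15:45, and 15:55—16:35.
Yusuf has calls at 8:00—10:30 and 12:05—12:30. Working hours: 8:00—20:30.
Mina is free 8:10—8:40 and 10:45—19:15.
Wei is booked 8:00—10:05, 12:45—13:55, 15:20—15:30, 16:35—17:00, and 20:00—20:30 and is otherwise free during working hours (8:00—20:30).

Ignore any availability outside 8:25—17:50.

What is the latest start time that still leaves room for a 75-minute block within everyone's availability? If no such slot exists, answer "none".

Yusuf free within 08:00–20:30: 10:30–12:05, 12:30–20:30.
Wei free within 08:00–20:30: 10:05–12:45, 13:55–15:20, 15:30–16:35, 17:00–20:00.
Tomás ∩ Yusuf: 10:30–12:05, 13:25–14:35, 14:45–15:45, 15:55–16:35.
Tomás ∩ Yusuf ∩ Mina: 10:45–12:05, 13:25–14:35, 14:45–15:45, 15:55–16:35.
Tomás ∩ Yusuf ∩ Mina ∩ Wei: 10:45–12:05, 13:55–14:35, 14:45–15:20, 15:30–15:45, 15:55–16:35.
Restricted to 08:25–17:50: 10:45–12:05, 13:55–14:35, 14:45–15:20, 15:30–15:45, 15:55–16:35.
Windows ≥ 75 min: 10:45–12:05.
Latest start in the last window 10:45–12:05 is 12:05 − 75 min = 10:50.

10:50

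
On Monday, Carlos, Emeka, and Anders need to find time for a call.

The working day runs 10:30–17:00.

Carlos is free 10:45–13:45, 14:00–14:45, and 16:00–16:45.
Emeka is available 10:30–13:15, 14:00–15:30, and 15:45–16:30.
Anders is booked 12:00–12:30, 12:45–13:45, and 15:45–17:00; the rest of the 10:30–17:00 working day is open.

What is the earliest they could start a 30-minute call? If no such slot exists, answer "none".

10:45

Anders free within 10:30–17:00: 10:30–12:00, 12:30–12:45, 13:45–15:45.
Carlos ∩ Emeka: 10:45–13:15, 14:00–14:45, 16:00–16:30.
Carlos ∩ Emeka ∩ Anders: 10:45–12:00, 12:30–12:45, 14:00–14:45.
Windows ≥ 30 min: 10:45–12:00, 14:00–14:45.
Earliest such window starts at 10:45.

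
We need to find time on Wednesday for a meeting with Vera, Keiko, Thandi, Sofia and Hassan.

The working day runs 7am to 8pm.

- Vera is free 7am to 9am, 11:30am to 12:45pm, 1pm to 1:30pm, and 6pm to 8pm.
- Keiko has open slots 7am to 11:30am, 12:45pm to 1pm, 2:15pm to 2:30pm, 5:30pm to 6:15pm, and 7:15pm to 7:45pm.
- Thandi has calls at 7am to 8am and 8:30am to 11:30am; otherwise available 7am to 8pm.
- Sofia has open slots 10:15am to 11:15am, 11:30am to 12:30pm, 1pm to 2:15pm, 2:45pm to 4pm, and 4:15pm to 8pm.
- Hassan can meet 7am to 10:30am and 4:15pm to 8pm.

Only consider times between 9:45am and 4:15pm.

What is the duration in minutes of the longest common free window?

0 minutes

Thandi free within 07:00–20:00: 08:00–08:30, 11:30–20:00.
Vera ∩ Keiko: 07:00–09:00, 18:00–18:15, 19:15–19:45.
Vera ∩ Keiko ∩ Thandi: 08:00–08:30, 18:00–18:15, 19:15–19:45.
Vera ∩ Keiko ∩ Thandi ∩ Sofia: 18:00–18:15, 19:15–19:45.
Vera ∩ Keiko ∩ Thandi ∩ Sofia ∩ Hassan: 18:00–18:15, 19:15–19:45.
Restricted to 09:45–16:15: (none).
No common window.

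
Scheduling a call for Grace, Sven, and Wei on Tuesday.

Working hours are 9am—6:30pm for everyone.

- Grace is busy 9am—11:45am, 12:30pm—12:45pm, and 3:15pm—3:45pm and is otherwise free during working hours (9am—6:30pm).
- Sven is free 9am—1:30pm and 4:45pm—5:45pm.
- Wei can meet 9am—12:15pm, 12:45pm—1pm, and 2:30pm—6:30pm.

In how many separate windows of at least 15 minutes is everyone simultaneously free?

Grace free within 09:00–18:30: 11:45–12:30, 12:45–15:15, 15:45–18:30.
Grace ∩ Sven: 11:45–12:30, 12:45–13:30, 16:45–17:45.
Grace ∩ Sven ∩ Wei: 11:45–12:15, 12:45–13:00, 16:45–17:45.
Windows ≥ 15 min: 11:45–12:15, 12:45–13:00, 16:45–17:45.
That's 3 windows.

3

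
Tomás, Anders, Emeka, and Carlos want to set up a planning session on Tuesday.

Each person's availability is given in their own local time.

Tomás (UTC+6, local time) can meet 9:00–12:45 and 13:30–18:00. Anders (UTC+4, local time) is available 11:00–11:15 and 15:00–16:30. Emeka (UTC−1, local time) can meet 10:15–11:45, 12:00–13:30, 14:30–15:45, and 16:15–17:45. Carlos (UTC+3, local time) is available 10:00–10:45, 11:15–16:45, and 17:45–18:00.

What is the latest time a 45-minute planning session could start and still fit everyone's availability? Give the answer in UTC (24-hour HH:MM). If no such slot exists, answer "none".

11:15

Tomás → UTC: 03:00–06:45, 07:30–12:00.
Anders → UTC: 07:00–07:15, 11:00–12:30.
Emeka → UTC: 11:15–12:45, 13:00–14:30, 15:30–16:45, 17:15–18:45.
Carlos → UTC: 07:00–07:45, 08:15–13:45, 14:45–15:00.
Tomás ∩ Anders: 11:00–12:00.
Tomás ∩ Anders ∩ Emeka: 11:15–12:00.
Tomás ∩ Anders ∩ Emeka ∩ Carlos: 11:15–12:00.
Windows ≥ 45 min: 11:15–12:00.
Latest start in the last window 11:15–12:00 is 12:00 − 45 min = 11:15.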